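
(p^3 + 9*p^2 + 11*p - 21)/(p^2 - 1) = (p^2 + 10*p + 21)/(p + 1)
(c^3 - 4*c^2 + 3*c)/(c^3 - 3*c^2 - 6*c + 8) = c*(c - 3)/(c^2 - 2*c - 8)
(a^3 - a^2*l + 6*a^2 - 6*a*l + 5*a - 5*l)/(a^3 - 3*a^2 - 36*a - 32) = (a^2 - a*l + 5*a - 5*l)/(a^2 - 4*a - 32)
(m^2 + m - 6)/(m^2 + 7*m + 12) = (m - 2)/(m + 4)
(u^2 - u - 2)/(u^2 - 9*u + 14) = (u + 1)/(u - 7)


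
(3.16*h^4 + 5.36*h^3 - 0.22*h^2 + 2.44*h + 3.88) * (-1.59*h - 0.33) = -5.0244*h^5 - 9.5652*h^4 - 1.419*h^3 - 3.807*h^2 - 6.9744*h - 1.2804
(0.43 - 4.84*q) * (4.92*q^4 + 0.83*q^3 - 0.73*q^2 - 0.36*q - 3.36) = -23.8128*q^5 - 1.9016*q^4 + 3.8901*q^3 + 1.4285*q^2 + 16.1076*q - 1.4448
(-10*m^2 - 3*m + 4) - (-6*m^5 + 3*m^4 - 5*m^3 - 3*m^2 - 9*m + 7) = 6*m^5 - 3*m^4 + 5*m^3 - 7*m^2 + 6*m - 3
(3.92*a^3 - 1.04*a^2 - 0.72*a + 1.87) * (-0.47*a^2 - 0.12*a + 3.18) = -1.8424*a^5 + 0.0184*a^4 + 12.9288*a^3 - 4.0997*a^2 - 2.514*a + 5.9466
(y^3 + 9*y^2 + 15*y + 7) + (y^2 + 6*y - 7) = y^3 + 10*y^2 + 21*y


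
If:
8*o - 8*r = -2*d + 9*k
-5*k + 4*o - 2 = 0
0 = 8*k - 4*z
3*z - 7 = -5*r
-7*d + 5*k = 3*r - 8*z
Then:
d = 663/617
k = 294/617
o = 676/617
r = 511/617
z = 588/617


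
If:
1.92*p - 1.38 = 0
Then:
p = 0.72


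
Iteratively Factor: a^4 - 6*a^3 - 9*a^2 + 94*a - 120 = (a - 5)*(a^3 - a^2 - 14*a + 24) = (a - 5)*(a + 4)*(a^2 - 5*a + 6) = (a - 5)*(a - 2)*(a + 4)*(a - 3)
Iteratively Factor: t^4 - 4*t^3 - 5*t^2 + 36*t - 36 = (t + 3)*(t^3 - 7*t^2 + 16*t - 12) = (t - 2)*(t + 3)*(t^2 - 5*t + 6) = (t - 2)^2*(t + 3)*(t - 3)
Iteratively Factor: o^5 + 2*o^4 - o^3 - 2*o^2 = (o - 1)*(o^4 + 3*o^3 + 2*o^2) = (o - 1)*(o + 1)*(o^3 + 2*o^2) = o*(o - 1)*(o + 1)*(o^2 + 2*o) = o^2*(o - 1)*(o + 1)*(o + 2)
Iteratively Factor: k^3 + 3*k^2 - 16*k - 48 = (k - 4)*(k^2 + 7*k + 12) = (k - 4)*(k + 3)*(k + 4)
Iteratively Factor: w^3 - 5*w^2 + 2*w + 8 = (w - 4)*(w^2 - w - 2) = (w - 4)*(w - 2)*(w + 1)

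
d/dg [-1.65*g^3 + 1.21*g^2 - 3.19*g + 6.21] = -4.95*g^2 + 2.42*g - 3.19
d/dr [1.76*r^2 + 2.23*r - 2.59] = 3.52*r + 2.23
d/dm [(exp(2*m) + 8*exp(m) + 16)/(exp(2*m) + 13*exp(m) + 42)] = (5*exp(2*m) + 52*exp(m) + 128)*exp(m)/(exp(4*m) + 26*exp(3*m) + 253*exp(2*m) + 1092*exp(m) + 1764)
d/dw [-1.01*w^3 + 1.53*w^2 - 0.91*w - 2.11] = -3.03*w^2 + 3.06*w - 0.91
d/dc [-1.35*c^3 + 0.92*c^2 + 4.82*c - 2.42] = -4.05*c^2 + 1.84*c + 4.82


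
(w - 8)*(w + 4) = w^2 - 4*w - 32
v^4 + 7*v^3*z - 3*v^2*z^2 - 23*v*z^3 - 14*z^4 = (v - 2*z)*(v + z)^2*(v + 7*z)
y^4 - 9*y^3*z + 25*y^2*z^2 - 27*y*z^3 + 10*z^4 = (y - 5*z)*(y - 2*z)*(y - z)^2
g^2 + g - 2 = (g - 1)*(g + 2)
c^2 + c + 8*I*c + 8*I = (c + 1)*(c + 8*I)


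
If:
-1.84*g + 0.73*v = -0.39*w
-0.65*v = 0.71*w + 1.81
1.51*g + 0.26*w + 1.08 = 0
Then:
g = 0.65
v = 5.86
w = -7.91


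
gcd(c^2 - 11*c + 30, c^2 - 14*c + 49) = 1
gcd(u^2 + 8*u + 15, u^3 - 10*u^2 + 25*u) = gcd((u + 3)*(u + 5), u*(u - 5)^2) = 1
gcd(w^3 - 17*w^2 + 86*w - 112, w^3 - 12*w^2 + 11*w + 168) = w^2 - 15*w + 56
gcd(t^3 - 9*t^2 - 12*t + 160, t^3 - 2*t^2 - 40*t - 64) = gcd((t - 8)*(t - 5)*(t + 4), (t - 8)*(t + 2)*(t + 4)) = t^2 - 4*t - 32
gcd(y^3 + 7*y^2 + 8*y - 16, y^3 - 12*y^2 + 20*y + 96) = 1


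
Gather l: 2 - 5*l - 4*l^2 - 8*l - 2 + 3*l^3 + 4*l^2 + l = 3*l^3 - 12*l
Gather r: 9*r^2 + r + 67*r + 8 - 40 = 9*r^2 + 68*r - 32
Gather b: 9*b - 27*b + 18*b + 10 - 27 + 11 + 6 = 0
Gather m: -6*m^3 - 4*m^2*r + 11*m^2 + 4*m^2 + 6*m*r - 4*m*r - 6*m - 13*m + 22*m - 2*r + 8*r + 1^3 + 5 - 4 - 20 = -6*m^3 + m^2*(15 - 4*r) + m*(2*r + 3) + 6*r - 18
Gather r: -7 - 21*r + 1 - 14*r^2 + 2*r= -14*r^2 - 19*r - 6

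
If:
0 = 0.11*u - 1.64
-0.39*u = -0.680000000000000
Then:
No Solution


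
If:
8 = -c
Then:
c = -8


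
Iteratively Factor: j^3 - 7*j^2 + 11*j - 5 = (j - 5)*(j^2 - 2*j + 1) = (j - 5)*(j - 1)*(j - 1)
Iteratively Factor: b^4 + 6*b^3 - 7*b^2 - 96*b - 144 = (b + 3)*(b^3 + 3*b^2 - 16*b - 48) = (b + 3)*(b + 4)*(b^2 - b - 12) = (b - 4)*(b + 3)*(b + 4)*(b + 3)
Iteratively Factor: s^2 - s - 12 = (s + 3)*(s - 4)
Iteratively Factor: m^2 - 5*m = (m - 5)*(m)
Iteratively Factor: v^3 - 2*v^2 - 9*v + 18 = (v + 3)*(v^2 - 5*v + 6) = (v - 2)*(v + 3)*(v - 3)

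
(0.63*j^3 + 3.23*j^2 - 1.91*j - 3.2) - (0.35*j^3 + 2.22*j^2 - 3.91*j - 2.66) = 0.28*j^3 + 1.01*j^2 + 2.0*j - 0.54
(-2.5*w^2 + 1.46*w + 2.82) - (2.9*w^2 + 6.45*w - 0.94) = -5.4*w^2 - 4.99*w + 3.76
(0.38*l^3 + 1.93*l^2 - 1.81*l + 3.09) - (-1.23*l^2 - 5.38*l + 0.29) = 0.38*l^3 + 3.16*l^2 + 3.57*l + 2.8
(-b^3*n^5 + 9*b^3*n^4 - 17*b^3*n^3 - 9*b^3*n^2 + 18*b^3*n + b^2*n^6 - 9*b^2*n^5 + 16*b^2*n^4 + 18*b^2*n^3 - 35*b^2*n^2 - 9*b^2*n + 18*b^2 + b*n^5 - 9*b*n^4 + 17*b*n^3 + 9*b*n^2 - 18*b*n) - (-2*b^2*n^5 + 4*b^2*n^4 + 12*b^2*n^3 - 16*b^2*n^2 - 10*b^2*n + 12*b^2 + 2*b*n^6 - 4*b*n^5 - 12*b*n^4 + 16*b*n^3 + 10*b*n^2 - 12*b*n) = -b^3*n^5 + 9*b^3*n^4 - 17*b^3*n^3 - 9*b^3*n^2 + 18*b^3*n + b^2*n^6 - 7*b^2*n^5 + 12*b^2*n^4 + 6*b^2*n^3 - 19*b^2*n^2 + b^2*n + 6*b^2 - 2*b*n^6 + 5*b*n^5 + 3*b*n^4 + b*n^3 - b*n^2 - 6*b*n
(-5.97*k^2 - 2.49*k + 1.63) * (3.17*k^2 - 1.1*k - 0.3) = -18.9249*k^4 - 1.3263*k^3 + 9.6971*k^2 - 1.046*k - 0.489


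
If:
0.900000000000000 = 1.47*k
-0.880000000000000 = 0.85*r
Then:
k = 0.61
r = -1.04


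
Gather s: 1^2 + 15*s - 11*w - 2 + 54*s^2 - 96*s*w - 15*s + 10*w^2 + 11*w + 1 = 54*s^2 - 96*s*w + 10*w^2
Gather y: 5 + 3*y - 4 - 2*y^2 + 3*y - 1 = -2*y^2 + 6*y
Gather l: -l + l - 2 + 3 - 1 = 0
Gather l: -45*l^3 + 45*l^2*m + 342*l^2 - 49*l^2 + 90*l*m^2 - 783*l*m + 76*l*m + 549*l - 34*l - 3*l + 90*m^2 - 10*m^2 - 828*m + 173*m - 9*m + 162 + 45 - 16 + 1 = -45*l^3 + l^2*(45*m + 293) + l*(90*m^2 - 707*m + 512) + 80*m^2 - 664*m + 192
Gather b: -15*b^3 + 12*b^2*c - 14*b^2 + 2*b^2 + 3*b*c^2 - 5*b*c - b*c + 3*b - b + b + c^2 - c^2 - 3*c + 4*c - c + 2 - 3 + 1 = -15*b^3 + b^2*(12*c - 12) + b*(3*c^2 - 6*c + 3)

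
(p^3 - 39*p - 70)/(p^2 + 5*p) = p - 5 - 14/p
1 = 1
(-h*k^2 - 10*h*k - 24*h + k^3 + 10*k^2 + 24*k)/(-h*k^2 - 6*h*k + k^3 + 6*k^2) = (k + 4)/k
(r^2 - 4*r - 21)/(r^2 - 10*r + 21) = (r + 3)/(r - 3)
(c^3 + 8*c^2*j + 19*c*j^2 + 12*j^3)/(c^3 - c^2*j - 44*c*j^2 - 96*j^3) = (c + j)/(c - 8*j)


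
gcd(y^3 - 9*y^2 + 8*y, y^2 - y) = y^2 - y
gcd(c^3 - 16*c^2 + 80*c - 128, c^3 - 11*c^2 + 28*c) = c - 4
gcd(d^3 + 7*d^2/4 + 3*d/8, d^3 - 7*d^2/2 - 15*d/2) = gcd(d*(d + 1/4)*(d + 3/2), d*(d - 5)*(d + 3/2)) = d^2 + 3*d/2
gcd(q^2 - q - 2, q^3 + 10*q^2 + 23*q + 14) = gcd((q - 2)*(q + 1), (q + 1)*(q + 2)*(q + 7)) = q + 1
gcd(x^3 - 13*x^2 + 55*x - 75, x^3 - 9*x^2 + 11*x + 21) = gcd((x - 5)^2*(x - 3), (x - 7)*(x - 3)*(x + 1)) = x - 3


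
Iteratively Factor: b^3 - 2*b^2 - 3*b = (b - 3)*(b^2 + b) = b*(b - 3)*(b + 1)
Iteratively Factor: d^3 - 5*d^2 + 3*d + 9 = (d - 3)*(d^2 - 2*d - 3) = (d - 3)*(d + 1)*(d - 3)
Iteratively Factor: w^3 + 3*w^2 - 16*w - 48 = (w - 4)*(w^2 + 7*w + 12) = (w - 4)*(w + 4)*(w + 3)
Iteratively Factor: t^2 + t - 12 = (t - 3)*(t + 4)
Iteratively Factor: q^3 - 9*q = (q + 3)*(q^2 - 3*q) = (q - 3)*(q + 3)*(q)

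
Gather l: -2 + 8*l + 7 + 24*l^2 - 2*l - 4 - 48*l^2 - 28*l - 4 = -24*l^2 - 22*l - 3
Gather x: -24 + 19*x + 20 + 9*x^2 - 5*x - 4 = 9*x^2 + 14*x - 8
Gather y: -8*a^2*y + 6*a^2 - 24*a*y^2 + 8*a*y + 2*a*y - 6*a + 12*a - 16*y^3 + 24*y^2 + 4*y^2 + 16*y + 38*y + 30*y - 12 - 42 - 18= 6*a^2 + 6*a - 16*y^3 + y^2*(28 - 24*a) + y*(-8*a^2 + 10*a + 84) - 72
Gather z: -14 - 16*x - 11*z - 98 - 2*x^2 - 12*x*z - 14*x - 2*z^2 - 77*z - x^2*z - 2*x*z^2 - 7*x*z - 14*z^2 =-2*x^2 - 30*x + z^2*(-2*x - 16) + z*(-x^2 - 19*x - 88) - 112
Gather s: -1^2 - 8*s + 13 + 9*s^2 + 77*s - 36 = 9*s^2 + 69*s - 24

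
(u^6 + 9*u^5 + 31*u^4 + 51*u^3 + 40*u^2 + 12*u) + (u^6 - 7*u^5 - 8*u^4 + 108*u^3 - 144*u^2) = 2*u^6 + 2*u^5 + 23*u^4 + 159*u^3 - 104*u^2 + 12*u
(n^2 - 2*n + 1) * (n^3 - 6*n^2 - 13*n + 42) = n^5 - 8*n^4 + 62*n^2 - 97*n + 42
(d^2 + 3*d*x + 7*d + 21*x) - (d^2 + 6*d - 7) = 3*d*x + d + 21*x + 7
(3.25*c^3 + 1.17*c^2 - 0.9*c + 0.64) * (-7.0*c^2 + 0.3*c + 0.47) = -22.75*c^5 - 7.215*c^4 + 8.1785*c^3 - 4.2001*c^2 - 0.231*c + 0.3008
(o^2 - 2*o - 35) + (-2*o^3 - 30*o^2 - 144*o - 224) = -2*o^3 - 29*o^2 - 146*o - 259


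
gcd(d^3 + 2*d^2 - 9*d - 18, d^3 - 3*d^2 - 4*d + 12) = d^2 - d - 6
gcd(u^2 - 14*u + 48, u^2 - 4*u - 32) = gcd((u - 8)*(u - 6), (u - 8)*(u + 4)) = u - 8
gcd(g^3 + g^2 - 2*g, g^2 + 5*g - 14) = 1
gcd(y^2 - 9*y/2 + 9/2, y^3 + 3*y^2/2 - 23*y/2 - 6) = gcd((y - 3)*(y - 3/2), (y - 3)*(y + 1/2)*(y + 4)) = y - 3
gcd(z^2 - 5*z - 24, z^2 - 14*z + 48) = z - 8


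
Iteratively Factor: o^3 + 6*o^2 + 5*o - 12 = (o + 4)*(o^2 + 2*o - 3) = (o - 1)*(o + 4)*(o + 3)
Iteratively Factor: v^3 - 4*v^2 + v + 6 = (v + 1)*(v^2 - 5*v + 6) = (v - 2)*(v + 1)*(v - 3)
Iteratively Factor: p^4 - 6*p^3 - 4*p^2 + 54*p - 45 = (p - 3)*(p^3 - 3*p^2 - 13*p + 15) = (p - 3)*(p + 3)*(p^2 - 6*p + 5) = (p - 3)*(p - 1)*(p + 3)*(p - 5)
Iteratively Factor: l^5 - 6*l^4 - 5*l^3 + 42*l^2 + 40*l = (l + 1)*(l^4 - 7*l^3 + 2*l^2 + 40*l) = l*(l + 1)*(l^3 - 7*l^2 + 2*l + 40) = l*(l - 5)*(l + 1)*(l^2 - 2*l - 8) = l*(l - 5)*(l - 4)*(l + 1)*(l + 2)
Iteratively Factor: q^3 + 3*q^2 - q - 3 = (q - 1)*(q^2 + 4*q + 3) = (q - 1)*(q + 1)*(q + 3)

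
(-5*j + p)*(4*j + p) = -20*j^2 - j*p + p^2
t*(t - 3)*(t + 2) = t^3 - t^2 - 6*t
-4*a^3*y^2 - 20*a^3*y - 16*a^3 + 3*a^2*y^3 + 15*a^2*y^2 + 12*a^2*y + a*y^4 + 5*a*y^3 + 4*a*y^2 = (-a + y)*(4*a + y)*(y + 4)*(a*y + a)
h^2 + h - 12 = (h - 3)*(h + 4)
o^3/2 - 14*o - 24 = (o/2 + 1)*(o - 6)*(o + 4)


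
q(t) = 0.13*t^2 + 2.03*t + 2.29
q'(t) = 0.26*t + 2.03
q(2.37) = 7.83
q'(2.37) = 2.65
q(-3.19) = -2.86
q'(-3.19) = 1.20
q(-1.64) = -0.69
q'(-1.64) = 1.60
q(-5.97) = -5.20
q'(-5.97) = 0.48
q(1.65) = 5.99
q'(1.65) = 2.46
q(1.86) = 6.52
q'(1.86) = 2.51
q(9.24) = 32.15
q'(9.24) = 4.43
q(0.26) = 2.83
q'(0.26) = 2.10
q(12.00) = 45.37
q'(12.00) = 5.15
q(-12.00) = -3.35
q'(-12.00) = -1.09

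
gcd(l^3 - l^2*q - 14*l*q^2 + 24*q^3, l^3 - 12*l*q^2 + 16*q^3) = -l^2 - 2*l*q + 8*q^2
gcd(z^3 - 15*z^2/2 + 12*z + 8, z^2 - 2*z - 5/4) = z + 1/2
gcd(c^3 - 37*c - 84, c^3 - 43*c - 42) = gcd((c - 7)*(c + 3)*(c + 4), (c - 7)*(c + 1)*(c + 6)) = c - 7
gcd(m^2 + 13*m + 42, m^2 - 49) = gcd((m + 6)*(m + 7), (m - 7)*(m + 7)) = m + 7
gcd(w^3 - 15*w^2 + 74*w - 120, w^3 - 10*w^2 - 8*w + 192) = w - 6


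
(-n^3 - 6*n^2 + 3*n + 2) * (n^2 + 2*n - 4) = -n^5 - 8*n^4 - 5*n^3 + 32*n^2 - 8*n - 8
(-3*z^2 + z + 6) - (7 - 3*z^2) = z - 1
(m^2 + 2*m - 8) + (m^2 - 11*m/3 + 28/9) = 2*m^2 - 5*m/3 - 44/9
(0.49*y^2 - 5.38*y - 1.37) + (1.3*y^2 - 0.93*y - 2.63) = 1.79*y^2 - 6.31*y - 4.0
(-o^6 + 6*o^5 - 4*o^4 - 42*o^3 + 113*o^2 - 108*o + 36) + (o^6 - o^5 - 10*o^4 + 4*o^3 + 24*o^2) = 5*o^5 - 14*o^4 - 38*o^3 + 137*o^2 - 108*o + 36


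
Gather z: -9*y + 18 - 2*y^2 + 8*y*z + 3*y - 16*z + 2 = -2*y^2 - 6*y + z*(8*y - 16) + 20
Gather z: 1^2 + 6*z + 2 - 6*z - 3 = 0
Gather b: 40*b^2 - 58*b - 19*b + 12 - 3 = 40*b^2 - 77*b + 9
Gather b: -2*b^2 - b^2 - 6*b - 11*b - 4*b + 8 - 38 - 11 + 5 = -3*b^2 - 21*b - 36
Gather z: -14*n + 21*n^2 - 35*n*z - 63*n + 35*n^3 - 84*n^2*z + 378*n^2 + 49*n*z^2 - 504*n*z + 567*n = 35*n^3 + 399*n^2 + 49*n*z^2 + 490*n + z*(-84*n^2 - 539*n)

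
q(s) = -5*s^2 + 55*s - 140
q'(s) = 55 - 10*s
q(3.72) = -4.59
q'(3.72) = 17.80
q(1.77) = -58.31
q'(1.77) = 37.30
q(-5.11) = -551.61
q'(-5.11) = 106.10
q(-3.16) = -363.73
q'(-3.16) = 86.60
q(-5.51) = -594.85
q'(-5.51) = 110.10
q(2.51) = -33.45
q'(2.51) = 29.90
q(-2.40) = -300.80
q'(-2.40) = 79.00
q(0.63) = -107.33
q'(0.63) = 48.70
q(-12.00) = -1520.00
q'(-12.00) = 175.00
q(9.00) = -50.00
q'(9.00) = -35.00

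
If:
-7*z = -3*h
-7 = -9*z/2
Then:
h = 98/27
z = 14/9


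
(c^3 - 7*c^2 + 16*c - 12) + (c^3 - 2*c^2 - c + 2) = 2*c^3 - 9*c^2 + 15*c - 10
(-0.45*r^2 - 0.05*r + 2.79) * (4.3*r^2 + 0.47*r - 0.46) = -1.935*r^4 - 0.4265*r^3 + 12.1805*r^2 + 1.3343*r - 1.2834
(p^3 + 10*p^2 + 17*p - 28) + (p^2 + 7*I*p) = p^3 + 11*p^2 + 17*p + 7*I*p - 28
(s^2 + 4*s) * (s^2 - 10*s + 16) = s^4 - 6*s^3 - 24*s^2 + 64*s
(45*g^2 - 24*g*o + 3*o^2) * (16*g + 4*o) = 720*g^3 - 204*g^2*o - 48*g*o^2 + 12*o^3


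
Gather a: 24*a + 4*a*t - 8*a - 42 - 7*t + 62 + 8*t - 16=a*(4*t + 16) + t + 4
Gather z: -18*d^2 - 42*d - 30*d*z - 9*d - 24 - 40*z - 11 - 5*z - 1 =-18*d^2 - 51*d + z*(-30*d - 45) - 36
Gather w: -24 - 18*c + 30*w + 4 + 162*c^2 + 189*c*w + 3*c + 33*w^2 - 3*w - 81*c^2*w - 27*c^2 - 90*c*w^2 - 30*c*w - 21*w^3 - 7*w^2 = 135*c^2 - 15*c - 21*w^3 + w^2*(26 - 90*c) + w*(-81*c^2 + 159*c + 27) - 20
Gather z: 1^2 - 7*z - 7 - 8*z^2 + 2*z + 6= -8*z^2 - 5*z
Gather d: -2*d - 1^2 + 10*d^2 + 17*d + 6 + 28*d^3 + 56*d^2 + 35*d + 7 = 28*d^3 + 66*d^2 + 50*d + 12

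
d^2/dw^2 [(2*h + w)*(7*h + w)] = 2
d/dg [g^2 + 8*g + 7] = 2*g + 8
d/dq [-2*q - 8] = -2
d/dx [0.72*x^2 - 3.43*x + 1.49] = 1.44*x - 3.43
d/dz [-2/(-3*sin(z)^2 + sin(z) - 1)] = 2*(1 - 6*sin(z))*cos(z)/(3*sin(z)^2 - sin(z) + 1)^2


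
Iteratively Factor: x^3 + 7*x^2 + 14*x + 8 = (x + 1)*(x^2 + 6*x + 8) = (x + 1)*(x + 4)*(x + 2)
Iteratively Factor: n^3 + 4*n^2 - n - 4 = (n + 4)*(n^2 - 1) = (n - 1)*(n + 4)*(n + 1)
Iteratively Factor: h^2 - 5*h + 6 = (h - 3)*(h - 2)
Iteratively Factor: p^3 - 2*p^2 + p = (p - 1)*(p^2 - p) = (p - 1)^2*(p)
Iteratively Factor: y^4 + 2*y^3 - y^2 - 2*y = (y + 2)*(y^3 - y) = (y + 1)*(y + 2)*(y^2 - y) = y*(y + 1)*(y + 2)*(y - 1)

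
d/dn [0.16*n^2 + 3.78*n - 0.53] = 0.32*n + 3.78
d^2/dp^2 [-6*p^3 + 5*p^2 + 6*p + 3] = 10 - 36*p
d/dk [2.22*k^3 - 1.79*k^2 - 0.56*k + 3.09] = 6.66*k^2 - 3.58*k - 0.56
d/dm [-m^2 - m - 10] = -2*m - 1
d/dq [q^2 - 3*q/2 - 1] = 2*q - 3/2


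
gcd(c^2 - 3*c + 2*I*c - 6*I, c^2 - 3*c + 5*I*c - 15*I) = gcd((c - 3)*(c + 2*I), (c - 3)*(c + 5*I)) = c - 3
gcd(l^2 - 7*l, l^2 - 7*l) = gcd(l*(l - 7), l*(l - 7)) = l^2 - 7*l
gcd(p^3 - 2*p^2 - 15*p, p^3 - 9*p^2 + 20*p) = p^2 - 5*p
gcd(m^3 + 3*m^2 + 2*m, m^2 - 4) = m + 2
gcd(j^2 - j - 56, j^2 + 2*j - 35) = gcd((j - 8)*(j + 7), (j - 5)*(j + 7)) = j + 7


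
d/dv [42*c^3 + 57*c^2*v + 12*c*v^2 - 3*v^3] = 57*c^2 + 24*c*v - 9*v^2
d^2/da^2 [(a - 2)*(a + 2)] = 2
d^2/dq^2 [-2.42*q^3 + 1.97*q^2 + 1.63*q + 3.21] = 3.94 - 14.52*q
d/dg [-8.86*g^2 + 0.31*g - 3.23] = 0.31 - 17.72*g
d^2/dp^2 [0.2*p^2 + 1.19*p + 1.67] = 0.400000000000000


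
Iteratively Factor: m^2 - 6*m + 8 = (m - 2)*(m - 4)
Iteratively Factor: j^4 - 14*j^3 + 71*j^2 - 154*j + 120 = (j - 5)*(j^3 - 9*j^2 + 26*j - 24) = (j - 5)*(j - 4)*(j^2 - 5*j + 6) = (j - 5)*(j - 4)*(j - 3)*(j - 2)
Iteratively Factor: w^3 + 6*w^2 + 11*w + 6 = (w + 2)*(w^2 + 4*w + 3) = (w + 2)*(w + 3)*(w + 1)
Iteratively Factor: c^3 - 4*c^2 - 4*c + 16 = (c + 2)*(c^2 - 6*c + 8) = (c - 2)*(c + 2)*(c - 4)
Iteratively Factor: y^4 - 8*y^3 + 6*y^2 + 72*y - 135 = (y - 3)*(y^3 - 5*y^2 - 9*y + 45) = (y - 3)*(y + 3)*(y^2 - 8*y + 15) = (y - 5)*(y - 3)*(y + 3)*(y - 3)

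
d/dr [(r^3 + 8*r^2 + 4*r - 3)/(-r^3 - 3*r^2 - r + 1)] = (5*r^2 - 4*r + 1)/(r^4 + 4*r^3 + 2*r^2 - 4*r + 1)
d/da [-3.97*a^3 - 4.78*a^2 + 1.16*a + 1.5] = -11.91*a^2 - 9.56*a + 1.16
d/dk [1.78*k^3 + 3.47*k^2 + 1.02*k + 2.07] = 5.34*k^2 + 6.94*k + 1.02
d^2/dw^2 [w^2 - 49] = 2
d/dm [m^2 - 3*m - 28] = 2*m - 3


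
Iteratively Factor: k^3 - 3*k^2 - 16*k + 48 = (k - 4)*(k^2 + k - 12) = (k - 4)*(k + 4)*(k - 3)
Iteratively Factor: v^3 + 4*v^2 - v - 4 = (v - 1)*(v^2 + 5*v + 4) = (v - 1)*(v + 4)*(v + 1)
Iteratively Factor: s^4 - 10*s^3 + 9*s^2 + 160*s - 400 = (s - 5)*(s^3 - 5*s^2 - 16*s + 80) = (s - 5)*(s + 4)*(s^2 - 9*s + 20) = (s - 5)^2*(s + 4)*(s - 4)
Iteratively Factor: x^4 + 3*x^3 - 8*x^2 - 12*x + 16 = (x + 4)*(x^3 - x^2 - 4*x + 4) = (x - 2)*(x + 4)*(x^2 + x - 2) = (x - 2)*(x + 2)*(x + 4)*(x - 1)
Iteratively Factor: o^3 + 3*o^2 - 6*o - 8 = (o - 2)*(o^2 + 5*o + 4) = (o - 2)*(o + 4)*(o + 1)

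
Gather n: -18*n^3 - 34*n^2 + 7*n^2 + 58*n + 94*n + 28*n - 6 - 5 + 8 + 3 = -18*n^3 - 27*n^2 + 180*n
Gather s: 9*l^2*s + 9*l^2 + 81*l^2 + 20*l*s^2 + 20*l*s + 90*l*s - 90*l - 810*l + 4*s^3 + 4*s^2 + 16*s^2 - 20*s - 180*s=90*l^2 - 900*l + 4*s^3 + s^2*(20*l + 20) + s*(9*l^2 + 110*l - 200)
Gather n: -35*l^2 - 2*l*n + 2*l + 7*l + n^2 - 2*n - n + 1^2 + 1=-35*l^2 + 9*l + n^2 + n*(-2*l - 3) + 2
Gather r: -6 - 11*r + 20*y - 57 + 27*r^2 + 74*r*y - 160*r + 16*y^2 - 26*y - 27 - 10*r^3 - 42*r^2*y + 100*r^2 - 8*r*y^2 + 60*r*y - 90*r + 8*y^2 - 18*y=-10*r^3 + r^2*(127 - 42*y) + r*(-8*y^2 + 134*y - 261) + 24*y^2 - 24*y - 90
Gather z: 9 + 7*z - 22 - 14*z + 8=-7*z - 5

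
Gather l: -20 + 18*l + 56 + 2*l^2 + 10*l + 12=2*l^2 + 28*l + 48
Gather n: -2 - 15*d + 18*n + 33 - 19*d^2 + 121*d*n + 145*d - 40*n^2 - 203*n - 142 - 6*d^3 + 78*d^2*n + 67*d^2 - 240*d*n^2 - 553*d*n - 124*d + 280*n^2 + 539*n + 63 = -6*d^3 + 48*d^2 + 6*d + n^2*(240 - 240*d) + n*(78*d^2 - 432*d + 354) - 48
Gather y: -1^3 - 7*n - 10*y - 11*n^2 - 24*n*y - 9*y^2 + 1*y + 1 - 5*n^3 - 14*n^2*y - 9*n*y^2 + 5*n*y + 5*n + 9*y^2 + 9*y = -5*n^3 - 11*n^2 - 9*n*y^2 - 2*n + y*(-14*n^2 - 19*n)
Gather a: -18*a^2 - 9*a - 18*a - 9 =-18*a^2 - 27*a - 9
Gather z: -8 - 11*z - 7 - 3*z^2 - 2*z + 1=-3*z^2 - 13*z - 14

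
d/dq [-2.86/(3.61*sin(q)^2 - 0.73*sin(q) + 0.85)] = (20.6492*sin(q) - 2.0878)*cos(q)/(3.61*sin(q)^2 - 0.73*sin(q) + 0.85)^2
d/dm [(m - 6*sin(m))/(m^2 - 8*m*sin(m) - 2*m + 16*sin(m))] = (2*m^2*cos(m) - m^2 + 12*m*sin(m) - 4*m*cos(m) - 48*sin(m)^2 + 4*sin(m))/((m - 2)^2*(m - 8*sin(m))^2)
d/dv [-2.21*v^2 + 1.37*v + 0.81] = 1.37 - 4.42*v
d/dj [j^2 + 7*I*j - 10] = 2*j + 7*I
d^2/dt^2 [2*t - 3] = 0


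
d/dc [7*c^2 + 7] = 14*c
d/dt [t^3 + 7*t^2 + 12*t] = 3*t^2 + 14*t + 12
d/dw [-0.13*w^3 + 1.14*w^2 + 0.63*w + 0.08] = -0.39*w^2 + 2.28*w + 0.63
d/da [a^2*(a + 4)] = a*(3*a + 8)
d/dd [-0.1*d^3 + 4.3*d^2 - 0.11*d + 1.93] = -0.3*d^2 + 8.6*d - 0.11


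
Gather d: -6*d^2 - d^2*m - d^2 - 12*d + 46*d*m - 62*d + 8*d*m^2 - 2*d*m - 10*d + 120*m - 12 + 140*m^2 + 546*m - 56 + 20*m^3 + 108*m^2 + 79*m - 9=d^2*(-m - 7) + d*(8*m^2 + 44*m - 84) + 20*m^3 + 248*m^2 + 745*m - 77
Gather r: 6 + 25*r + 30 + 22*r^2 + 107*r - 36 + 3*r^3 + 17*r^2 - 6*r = 3*r^3 + 39*r^2 + 126*r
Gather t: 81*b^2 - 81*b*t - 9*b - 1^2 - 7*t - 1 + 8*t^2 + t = 81*b^2 - 9*b + 8*t^2 + t*(-81*b - 6) - 2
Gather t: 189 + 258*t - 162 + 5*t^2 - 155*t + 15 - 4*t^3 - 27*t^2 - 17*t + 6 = -4*t^3 - 22*t^2 + 86*t + 48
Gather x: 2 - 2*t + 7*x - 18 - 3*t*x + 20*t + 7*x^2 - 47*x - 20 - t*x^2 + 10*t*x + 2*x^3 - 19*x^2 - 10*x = 18*t + 2*x^3 + x^2*(-t - 12) + x*(7*t - 50) - 36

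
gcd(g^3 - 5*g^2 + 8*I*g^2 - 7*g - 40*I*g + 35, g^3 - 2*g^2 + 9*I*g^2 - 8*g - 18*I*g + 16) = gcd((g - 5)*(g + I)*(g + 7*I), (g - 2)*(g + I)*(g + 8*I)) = g + I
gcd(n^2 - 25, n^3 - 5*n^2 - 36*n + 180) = n - 5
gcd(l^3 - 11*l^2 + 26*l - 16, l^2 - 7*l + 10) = l - 2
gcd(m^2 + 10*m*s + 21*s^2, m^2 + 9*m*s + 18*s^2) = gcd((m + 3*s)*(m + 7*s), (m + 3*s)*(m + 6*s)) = m + 3*s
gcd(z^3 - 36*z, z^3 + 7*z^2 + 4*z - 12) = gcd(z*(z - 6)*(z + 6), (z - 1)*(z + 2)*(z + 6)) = z + 6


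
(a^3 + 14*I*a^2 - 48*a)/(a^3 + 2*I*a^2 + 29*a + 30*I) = a*(a + 8*I)/(a^2 - 4*I*a + 5)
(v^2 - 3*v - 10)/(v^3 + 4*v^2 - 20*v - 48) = (v - 5)/(v^2 + 2*v - 24)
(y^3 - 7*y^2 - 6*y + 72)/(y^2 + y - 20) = (y^2 - 3*y - 18)/(y + 5)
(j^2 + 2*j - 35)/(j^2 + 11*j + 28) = (j - 5)/(j + 4)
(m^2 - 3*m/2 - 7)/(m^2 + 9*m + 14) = (m - 7/2)/(m + 7)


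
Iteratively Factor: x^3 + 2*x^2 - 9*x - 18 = (x - 3)*(x^2 + 5*x + 6) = (x - 3)*(x + 2)*(x + 3)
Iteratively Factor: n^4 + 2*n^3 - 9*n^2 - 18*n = (n - 3)*(n^3 + 5*n^2 + 6*n) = n*(n - 3)*(n^2 + 5*n + 6) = n*(n - 3)*(n + 2)*(n + 3)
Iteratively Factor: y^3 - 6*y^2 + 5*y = (y - 5)*(y^2 - y) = (y - 5)*(y - 1)*(y)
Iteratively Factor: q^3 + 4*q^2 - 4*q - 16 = (q + 4)*(q^2 - 4) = (q - 2)*(q + 4)*(q + 2)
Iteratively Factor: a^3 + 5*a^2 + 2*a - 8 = (a + 4)*(a^2 + a - 2) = (a + 2)*(a + 4)*(a - 1)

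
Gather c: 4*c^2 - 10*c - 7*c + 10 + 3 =4*c^2 - 17*c + 13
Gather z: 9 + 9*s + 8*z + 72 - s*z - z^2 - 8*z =-s*z + 9*s - z^2 + 81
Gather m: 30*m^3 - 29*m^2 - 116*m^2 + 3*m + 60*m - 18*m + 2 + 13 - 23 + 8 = 30*m^3 - 145*m^2 + 45*m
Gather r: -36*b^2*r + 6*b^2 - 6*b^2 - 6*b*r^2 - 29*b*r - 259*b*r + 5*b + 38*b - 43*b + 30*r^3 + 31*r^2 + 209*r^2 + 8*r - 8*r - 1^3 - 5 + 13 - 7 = 30*r^3 + r^2*(240 - 6*b) + r*(-36*b^2 - 288*b)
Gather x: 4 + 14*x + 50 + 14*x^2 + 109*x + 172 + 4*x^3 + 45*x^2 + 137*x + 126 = 4*x^3 + 59*x^2 + 260*x + 352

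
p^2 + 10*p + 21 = (p + 3)*(p + 7)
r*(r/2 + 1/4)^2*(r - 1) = r^4/4 - 3*r^2/16 - r/16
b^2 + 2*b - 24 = (b - 4)*(b + 6)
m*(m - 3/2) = m^2 - 3*m/2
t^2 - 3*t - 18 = (t - 6)*(t + 3)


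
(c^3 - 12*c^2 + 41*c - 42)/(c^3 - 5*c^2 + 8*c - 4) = (c^2 - 10*c + 21)/(c^2 - 3*c + 2)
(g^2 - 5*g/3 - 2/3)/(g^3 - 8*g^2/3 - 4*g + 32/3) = (3*g + 1)/(3*g^2 - 2*g - 16)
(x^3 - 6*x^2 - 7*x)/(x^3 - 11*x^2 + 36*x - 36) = x*(x^2 - 6*x - 7)/(x^3 - 11*x^2 + 36*x - 36)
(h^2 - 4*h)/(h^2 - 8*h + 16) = h/(h - 4)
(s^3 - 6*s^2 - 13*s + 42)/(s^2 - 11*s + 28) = (s^2 + s - 6)/(s - 4)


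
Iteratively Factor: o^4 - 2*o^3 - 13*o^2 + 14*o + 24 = (o - 4)*(o^3 + 2*o^2 - 5*o - 6) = (o - 4)*(o - 2)*(o^2 + 4*o + 3) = (o - 4)*(o - 2)*(o + 1)*(o + 3)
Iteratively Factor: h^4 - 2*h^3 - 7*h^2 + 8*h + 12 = (h - 2)*(h^3 - 7*h - 6) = (h - 3)*(h - 2)*(h^2 + 3*h + 2) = (h - 3)*(h - 2)*(h + 1)*(h + 2)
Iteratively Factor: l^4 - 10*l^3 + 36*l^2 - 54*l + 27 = (l - 3)*(l^3 - 7*l^2 + 15*l - 9) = (l - 3)*(l - 1)*(l^2 - 6*l + 9) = (l - 3)^2*(l - 1)*(l - 3)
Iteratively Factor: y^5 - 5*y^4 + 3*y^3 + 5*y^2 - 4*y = (y - 4)*(y^4 - y^3 - y^2 + y) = y*(y - 4)*(y^3 - y^2 - y + 1) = y*(y - 4)*(y - 1)*(y^2 - 1) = y*(y - 4)*(y - 1)*(y + 1)*(y - 1)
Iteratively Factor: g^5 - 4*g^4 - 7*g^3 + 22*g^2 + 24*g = (g - 3)*(g^4 - g^3 - 10*g^2 - 8*g) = (g - 3)*(g + 2)*(g^3 - 3*g^2 - 4*g) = (g - 3)*(g + 1)*(g + 2)*(g^2 - 4*g) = (g - 4)*(g - 3)*(g + 1)*(g + 2)*(g)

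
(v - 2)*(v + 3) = v^2 + v - 6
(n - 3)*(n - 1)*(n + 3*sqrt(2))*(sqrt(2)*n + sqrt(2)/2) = sqrt(2)*n^4 - 7*sqrt(2)*n^3/2 + 6*n^3 - 21*n^2 + sqrt(2)*n^2 + 3*sqrt(2)*n/2 + 6*n + 9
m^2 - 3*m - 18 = (m - 6)*(m + 3)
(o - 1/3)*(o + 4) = o^2 + 11*o/3 - 4/3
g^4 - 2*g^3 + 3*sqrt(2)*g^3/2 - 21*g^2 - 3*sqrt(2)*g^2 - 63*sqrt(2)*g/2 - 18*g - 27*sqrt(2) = (g - 6)*(g + 1)*(g + 3)*(g + 3*sqrt(2)/2)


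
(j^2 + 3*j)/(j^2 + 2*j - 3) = j/(j - 1)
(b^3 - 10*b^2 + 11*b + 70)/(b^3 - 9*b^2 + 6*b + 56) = (b - 5)/(b - 4)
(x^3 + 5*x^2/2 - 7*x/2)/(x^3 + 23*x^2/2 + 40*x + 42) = x*(x - 1)/(x^2 + 8*x + 12)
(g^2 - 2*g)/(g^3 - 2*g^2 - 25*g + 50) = g/(g^2 - 25)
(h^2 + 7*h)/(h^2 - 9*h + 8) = h*(h + 7)/(h^2 - 9*h + 8)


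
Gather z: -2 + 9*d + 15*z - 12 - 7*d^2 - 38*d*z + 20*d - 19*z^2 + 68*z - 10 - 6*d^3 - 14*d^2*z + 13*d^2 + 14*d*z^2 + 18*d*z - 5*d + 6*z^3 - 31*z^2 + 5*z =-6*d^3 + 6*d^2 + 24*d + 6*z^3 + z^2*(14*d - 50) + z*(-14*d^2 - 20*d + 88) - 24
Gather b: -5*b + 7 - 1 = 6 - 5*b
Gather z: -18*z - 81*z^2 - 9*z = -81*z^2 - 27*z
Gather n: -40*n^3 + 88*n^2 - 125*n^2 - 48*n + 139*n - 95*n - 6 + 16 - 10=-40*n^3 - 37*n^2 - 4*n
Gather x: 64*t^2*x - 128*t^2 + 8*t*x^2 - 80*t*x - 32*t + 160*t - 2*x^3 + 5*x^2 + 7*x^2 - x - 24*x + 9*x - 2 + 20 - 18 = -128*t^2 + 128*t - 2*x^3 + x^2*(8*t + 12) + x*(64*t^2 - 80*t - 16)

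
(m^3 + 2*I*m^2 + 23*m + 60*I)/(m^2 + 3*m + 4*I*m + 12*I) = (m^2 - 2*I*m + 15)/(m + 3)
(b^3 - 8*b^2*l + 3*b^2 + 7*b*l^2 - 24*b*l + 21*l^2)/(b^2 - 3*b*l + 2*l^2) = (b^2 - 7*b*l + 3*b - 21*l)/(b - 2*l)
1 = 1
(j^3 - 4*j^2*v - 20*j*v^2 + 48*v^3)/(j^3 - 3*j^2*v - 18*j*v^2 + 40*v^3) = (-j + 6*v)/(-j + 5*v)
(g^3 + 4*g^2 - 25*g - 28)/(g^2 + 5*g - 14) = (g^2 - 3*g - 4)/(g - 2)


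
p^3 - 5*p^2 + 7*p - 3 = (p - 3)*(p - 1)^2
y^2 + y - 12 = (y - 3)*(y + 4)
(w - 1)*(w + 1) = w^2 - 1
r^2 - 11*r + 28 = (r - 7)*(r - 4)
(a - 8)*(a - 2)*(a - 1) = a^3 - 11*a^2 + 26*a - 16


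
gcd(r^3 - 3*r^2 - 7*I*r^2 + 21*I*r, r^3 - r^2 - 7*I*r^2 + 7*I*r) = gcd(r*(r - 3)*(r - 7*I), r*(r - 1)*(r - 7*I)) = r^2 - 7*I*r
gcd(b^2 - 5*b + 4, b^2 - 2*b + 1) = b - 1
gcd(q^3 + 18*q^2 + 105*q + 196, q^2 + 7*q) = q + 7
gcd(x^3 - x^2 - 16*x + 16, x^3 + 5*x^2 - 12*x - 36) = 1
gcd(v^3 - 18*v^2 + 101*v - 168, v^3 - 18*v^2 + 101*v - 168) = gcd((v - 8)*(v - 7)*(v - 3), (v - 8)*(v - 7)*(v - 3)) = v^3 - 18*v^2 + 101*v - 168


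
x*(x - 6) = x^2 - 6*x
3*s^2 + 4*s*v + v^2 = (s + v)*(3*s + v)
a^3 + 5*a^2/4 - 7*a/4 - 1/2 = (a - 1)*(a + 1/4)*(a + 2)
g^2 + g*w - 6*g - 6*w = (g - 6)*(g + w)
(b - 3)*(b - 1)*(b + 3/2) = b^3 - 5*b^2/2 - 3*b + 9/2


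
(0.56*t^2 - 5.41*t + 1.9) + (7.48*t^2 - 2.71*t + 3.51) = 8.04*t^2 - 8.12*t + 5.41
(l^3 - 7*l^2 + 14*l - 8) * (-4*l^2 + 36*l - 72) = -4*l^5 + 64*l^4 - 380*l^3 + 1040*l^2 - 1296*l + 576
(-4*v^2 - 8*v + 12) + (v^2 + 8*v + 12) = 24 - 3*v^2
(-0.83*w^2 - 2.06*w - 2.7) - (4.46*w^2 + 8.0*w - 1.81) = -5.29*w^2 - 10.06*w - 0.89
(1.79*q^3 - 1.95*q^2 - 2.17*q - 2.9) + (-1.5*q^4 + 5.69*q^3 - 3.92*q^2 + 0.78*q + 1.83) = -1.5*q^4 + 7.48*q^3 - 5.87*q^2 - 1.39*q - 1.07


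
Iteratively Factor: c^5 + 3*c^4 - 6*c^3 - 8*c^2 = (c + 1)*(c^4 + 2*c^3 - 8*c^2) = (c - 2)*(c + 1)*(c^3 + 4*c^2) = c*(c - 2)*(c + 1)*(c^2 + 4*c) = c*(c - 2)*(c + 1)*(c + 4)*(c)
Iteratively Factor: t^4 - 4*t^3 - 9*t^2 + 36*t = (t - 4)*(t^3 - 9*t) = (t - 4)*(t - 3)*(t^2 + 3*t) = (t - 4)*(t - 3)*(t + 3)*(t)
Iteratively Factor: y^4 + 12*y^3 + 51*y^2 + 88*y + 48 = (y + 3)*(y^3 + 9*y^2 + 24*y + 16) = (y + 3)*(y + 4)*(y^2 + 5*y + 4) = (y + 1)*(y + 3)*(y + 4)*(y + 4)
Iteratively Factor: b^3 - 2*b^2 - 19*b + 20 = (b - 5)*(b^2 + 3*b - 4) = (b - 5)*(b - 1)*(b + 4)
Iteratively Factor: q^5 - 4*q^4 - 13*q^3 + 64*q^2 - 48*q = (q - 1)*(q^4 - 3*q^3 - 16*q^2 + 48*q) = (q - 4)*(q - 1)*(q^3 + q^2 - 12*q) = (q - 4)*(q - 3)*(q - 1)*(q^2 + 4*q) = (q - 4)*(q - 3)*(q - 1)*(q + 4)*(q)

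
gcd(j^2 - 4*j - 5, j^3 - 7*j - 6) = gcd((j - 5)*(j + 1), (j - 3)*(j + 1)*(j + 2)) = j + 1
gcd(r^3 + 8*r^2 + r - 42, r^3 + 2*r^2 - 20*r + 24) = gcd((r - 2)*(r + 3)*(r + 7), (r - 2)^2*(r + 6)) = r - 2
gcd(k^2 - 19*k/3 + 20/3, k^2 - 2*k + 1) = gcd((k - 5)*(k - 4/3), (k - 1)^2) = 1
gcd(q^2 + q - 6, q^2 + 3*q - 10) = q - 2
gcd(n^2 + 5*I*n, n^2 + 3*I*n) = n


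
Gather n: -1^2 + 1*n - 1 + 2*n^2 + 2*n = 2*n^2 + 3*n - 2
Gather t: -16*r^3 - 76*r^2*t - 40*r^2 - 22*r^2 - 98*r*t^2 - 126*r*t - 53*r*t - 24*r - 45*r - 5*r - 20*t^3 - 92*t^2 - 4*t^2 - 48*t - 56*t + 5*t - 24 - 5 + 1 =-16*r^3 - 62*r^2 - 74*r - 20*t^3 + t^2*(-98*r - 96) + t*(-76*r^2 - 179*r - 99) - 28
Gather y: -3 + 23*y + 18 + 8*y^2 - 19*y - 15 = 8*y^2 + 4*y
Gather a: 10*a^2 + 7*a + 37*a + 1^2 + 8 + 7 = 10*a^2 + 44*a + 16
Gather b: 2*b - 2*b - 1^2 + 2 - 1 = 0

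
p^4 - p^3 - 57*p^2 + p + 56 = (p - 8)*(p - 1)*(p + 1)*(p + 7)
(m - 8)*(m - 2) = m^2 - 10*m + 16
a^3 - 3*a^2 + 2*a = a*(a - 2)*(a - 1)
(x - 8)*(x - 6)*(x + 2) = x^3 - 12*x^2 + 20*x + 96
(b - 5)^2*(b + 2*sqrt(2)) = b^3 - 10*b^2 + 2*sqrt(2)*b^2 - 20*sqrt(2)*b + 25*b + 50*sqrt(2)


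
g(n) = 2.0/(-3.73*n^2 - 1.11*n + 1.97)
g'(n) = 2.0*(7.46*n + 1.11)/(-3.73*n^2 - 1.11*n + 1.97)^2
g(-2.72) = -0.09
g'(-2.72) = -0.08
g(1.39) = -0.30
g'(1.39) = 0.50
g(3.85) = -0.03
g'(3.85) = 0.02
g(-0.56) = 1.41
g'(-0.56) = -3.03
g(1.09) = -0.54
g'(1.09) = 1.37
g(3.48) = -0.04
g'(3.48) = 0.02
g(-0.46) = 1.18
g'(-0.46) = -1.62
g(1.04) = -0.62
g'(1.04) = 1.71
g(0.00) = 1.02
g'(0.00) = 0.57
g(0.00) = 1.02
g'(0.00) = 0.57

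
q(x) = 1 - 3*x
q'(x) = -3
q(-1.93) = 6.79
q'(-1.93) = -3.00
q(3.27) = -8.81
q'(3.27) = -3.00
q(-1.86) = 6.58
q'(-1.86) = -3.00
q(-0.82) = 3.46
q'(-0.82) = -3.00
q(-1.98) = 6.94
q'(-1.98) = -3.00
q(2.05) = -5.15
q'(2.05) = -3.00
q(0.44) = -0.32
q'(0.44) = -3.00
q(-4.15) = 13.45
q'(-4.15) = -3.00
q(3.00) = -8.00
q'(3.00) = -3.00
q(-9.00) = 28.00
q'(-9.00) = -3.00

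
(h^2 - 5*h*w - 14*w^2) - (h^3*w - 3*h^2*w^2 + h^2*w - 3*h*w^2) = -h^3*w + 3*h^2*w^2 - h^2*w + h^2 + 3*h*w^2 - 5*h*w - 14*w^2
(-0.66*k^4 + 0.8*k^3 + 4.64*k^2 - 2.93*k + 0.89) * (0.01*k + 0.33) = -0.0066*k^5 - 0.2098*k^4 + 0.3104*k^3 + 1.5019*k^2 - 0.958*k + 0.2937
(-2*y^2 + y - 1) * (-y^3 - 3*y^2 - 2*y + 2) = 2*y^5 + 5*y^4 + 2*y^3 - 3*y^2 + 4*y - 2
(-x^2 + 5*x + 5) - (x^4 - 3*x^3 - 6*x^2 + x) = -x^4 + 3*x^3 + 5*x^2 + 4*x + 5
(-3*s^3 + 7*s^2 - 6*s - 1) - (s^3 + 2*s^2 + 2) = -4*s^3 + 5*s^2 - 6*s - 3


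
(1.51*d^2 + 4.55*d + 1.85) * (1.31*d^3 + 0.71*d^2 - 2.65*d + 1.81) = 1.9781*d^5 + 7.0326*d^4 + 1.6525*d^3 - 8.0109*d^2 + 3.333*d + 3.3485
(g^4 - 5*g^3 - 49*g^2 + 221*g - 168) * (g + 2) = g^5 - 3*g^4 - 59*g^3 + 123*g^2 + 274*g - 336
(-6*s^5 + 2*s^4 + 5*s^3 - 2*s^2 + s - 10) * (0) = 0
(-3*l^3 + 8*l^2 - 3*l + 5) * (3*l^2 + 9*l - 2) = -9*l^5 - 3*l^4 + 69*l^3 - 28*l^2 + 51*l - 10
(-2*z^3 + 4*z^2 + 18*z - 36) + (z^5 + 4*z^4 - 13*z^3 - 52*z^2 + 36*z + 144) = z^5 + 4*z^4 - 15*z^3 - 48*z^2 + 54*z + 108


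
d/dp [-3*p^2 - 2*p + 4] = -6*p - 2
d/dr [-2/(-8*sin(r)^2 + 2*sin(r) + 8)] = (1 - 8*sin(r))*cos(r)/(sin(r) + 4*cos(r)^2)^2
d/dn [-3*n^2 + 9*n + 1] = 9 - 6*n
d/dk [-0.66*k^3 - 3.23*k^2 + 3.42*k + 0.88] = -1.98*k^2 - 6.46*k + 3.42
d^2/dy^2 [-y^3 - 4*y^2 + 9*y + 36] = -6*y - 8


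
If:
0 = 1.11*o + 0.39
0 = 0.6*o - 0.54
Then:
No Solution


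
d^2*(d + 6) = d^3 + 6*d^2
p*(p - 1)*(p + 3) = p^3 + 2*p^2 - 3*p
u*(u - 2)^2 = u^3 - 4*u^2 + 4*u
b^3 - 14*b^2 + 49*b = b*(b - 7)^2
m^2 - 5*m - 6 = (m - 6)*(m + 1)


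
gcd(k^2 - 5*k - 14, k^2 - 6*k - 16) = k + 2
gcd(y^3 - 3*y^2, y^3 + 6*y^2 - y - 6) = 1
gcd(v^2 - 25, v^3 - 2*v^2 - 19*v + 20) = v - 5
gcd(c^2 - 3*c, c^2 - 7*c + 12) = c - 3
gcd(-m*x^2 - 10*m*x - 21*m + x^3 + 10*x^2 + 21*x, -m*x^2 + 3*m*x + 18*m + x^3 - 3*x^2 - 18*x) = -m*x - 3*m + x^2 + 3*x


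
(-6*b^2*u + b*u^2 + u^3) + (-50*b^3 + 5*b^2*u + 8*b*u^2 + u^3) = -50*b^3 - b^2*u + 9*b*u^2 + 2*u^3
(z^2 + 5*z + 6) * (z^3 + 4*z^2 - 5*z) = z^5 + 9*z^4 + 21*z^3 - z^2 - 30*z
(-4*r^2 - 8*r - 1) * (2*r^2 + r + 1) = -8*r^4 - 20*r^3 - 14*r^2 - 9*r - 1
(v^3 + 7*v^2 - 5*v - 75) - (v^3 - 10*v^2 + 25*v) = 17*v^2 - 30*v - 75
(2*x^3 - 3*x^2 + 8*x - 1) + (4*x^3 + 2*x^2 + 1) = 6*x^3 - x^2 + 8*x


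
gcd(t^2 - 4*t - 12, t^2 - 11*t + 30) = t - 6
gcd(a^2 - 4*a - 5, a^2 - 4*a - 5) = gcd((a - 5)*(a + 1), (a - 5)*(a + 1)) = a^2 - 4*a - 5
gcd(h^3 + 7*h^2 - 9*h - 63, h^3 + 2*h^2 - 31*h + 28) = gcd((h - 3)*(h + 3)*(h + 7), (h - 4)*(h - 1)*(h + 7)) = h + 7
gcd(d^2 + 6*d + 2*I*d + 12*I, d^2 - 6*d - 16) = 1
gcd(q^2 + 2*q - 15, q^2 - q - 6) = q - 3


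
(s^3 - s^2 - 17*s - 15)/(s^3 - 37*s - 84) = (s^2 - 4*s - 5)/(s^2 - 3*s - 28)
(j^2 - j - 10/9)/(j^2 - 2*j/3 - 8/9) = (3*j - 5)/(3*j - 4)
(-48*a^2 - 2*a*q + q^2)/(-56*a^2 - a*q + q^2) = (6*a + q)/(7*a + q)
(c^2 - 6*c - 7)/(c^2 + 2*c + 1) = (c - 7)/(c + 1)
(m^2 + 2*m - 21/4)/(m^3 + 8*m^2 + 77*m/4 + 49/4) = (2*m - 3)/(2*m^2 + 9*m + 7)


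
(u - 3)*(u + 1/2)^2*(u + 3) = u^4 + u^3 - 35*u^2/4 - 9*u - 9/4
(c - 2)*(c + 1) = c^2 - c - 2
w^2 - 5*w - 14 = (w - 7)*(w + 2)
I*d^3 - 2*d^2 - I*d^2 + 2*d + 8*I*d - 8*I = (d - 2*I)*(d + 4*I)*(I*d - I)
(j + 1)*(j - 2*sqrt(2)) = j^2 - 2*sqrt(2)*j + j - 2*sqrt(2)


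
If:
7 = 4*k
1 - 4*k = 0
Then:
No Solution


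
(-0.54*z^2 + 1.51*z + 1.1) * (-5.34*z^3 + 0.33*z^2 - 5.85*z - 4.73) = 2.8836*z^5 - 8.2416*z^4 - 2.2167*z^3 - 5.9163*z^2 - 13.5773*z - 5.203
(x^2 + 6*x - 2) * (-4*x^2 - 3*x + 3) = -4*x^4 - 27*x^3 - 7*x^2 + 24*x - 6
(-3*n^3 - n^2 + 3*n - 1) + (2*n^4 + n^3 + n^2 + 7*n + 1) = 2*n^4 - 2*n^3 + 10*n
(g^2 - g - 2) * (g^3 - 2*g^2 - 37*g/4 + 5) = g^5 - 3*g^4 - 37*g^3/4 + 73*g^2/4 + 27*g/2 - 10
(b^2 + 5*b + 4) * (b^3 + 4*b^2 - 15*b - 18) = b^5 + 9*b^4 + 9*b^3 - 77*b^2 - 150*b - 72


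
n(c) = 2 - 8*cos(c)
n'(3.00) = 1.13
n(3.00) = 9.92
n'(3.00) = 1.13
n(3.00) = 9.92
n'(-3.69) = 4.17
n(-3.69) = 8.83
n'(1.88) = 7.62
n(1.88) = 4.43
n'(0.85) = 6.01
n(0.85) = -3.28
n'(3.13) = 0.09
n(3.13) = 10.00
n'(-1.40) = -7.88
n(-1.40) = 0.64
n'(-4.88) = 7.89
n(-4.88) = 0.67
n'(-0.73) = -5.33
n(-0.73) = -3.96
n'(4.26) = -7.20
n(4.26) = 5.50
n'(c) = 8*sin(c)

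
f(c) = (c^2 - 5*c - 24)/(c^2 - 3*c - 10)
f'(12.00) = 0.06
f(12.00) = 0.61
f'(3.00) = 0.80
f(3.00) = 3.00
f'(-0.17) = -0.30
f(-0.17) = 2.44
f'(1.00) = 0.06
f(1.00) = 2.33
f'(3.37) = 1.24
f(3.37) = 3.37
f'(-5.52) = -0.08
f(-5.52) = 0.92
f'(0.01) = -0.22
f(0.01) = 2.40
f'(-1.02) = -1.39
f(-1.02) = 3.03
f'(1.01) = 0.06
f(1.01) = 2.33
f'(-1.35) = -3.30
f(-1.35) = 3.74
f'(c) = (3 - 2*c)*(c^2 - 5*c - 24)/(c^2 - 3*c - 10)^2 + (2*c - 5)/(c^2 - 3*c - 10) = 2*(c^2 + 14*c - 11)/(c^4 - 6*c^3 - 11*c^2 + 60*c + 100)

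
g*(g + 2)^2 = g^3 + 4*g^2 + 4*g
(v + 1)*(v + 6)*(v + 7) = v^3 + 14*v^2 + 55*v + 42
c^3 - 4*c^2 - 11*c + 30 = (c - 5)*(c - 2)*(c + 3)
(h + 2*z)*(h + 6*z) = h^2 + 8*h*z + 12*z^2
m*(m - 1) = m^2 - m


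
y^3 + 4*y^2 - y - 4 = (y - 1)*(y + 1)*(y + 4)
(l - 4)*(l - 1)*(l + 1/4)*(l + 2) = l^4 - 11*l^3/4 - 27*l^2/4 + 13*l/2 + 2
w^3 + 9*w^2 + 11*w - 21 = (w - 1)*(w + 3)*(w + 7)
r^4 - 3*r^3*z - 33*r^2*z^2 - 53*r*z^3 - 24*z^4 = (r - 8*z)*(r + z)^2*(r + 3*z)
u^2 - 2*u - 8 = (u - 4)*(u + 2)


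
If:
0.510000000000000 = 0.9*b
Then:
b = 0.57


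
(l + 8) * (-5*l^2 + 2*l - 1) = -5*l^3 - 38*l^2 + 15*l - 8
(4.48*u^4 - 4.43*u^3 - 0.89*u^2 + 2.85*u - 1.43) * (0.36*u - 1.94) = 1.6128*u^5 - 10.286*u^4 + 8.2738*u^3 + 2.7526*u^2 - 6.0438*u + 2.7742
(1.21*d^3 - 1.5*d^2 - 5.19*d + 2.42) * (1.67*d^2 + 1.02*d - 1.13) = 2.0207*d^5 - 1.2708*d^4 - 11.5646*d^3 + 0.4426*d^2 + 8.3331*d - 2.7346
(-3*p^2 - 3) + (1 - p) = -3*p^2 - p - 2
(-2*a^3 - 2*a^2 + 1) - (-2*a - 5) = -2*a^3 - 2*a^2 + 2*a + 6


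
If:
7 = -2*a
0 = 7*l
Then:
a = -7/2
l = 0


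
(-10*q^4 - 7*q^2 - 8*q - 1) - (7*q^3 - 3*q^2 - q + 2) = -10*q^4 - 7*q^3 - 4*q^2 - 7*q - 3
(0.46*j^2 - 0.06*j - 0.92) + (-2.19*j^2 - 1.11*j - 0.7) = -1.73*j^2 - 1.17*j - 1.62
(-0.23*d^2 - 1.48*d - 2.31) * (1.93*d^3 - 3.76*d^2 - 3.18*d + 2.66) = -0.4439*d^5 - 1.9916*d^4 + 1.8379*d^3 + 12.7802*d^2 + 3.409*d - 6.1446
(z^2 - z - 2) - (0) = z^2 - z - 2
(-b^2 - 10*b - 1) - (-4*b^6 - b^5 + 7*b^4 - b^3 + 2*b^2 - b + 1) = 4*b^6 + b^5 - 7*b^4 + b^3 - 3*b^2 - 9*b - 2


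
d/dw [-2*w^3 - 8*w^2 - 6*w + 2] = -6*w^2 - 16*w - 6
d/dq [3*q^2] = 6*q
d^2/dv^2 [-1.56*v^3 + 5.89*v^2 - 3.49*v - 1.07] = 11.78 - 9.36*v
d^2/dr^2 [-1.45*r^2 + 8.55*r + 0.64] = -2.90000000000000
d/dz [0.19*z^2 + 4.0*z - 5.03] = 0.38*z + 4.0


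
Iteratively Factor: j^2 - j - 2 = (j - 2)*(j + 1)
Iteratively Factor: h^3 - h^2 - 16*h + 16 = (h - 4)*(h^2 + 3*h - 4) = (h - 4)*(h + 4)*(h - 1)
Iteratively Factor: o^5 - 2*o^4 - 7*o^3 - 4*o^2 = (o + 1)*(o^4 - 3*o^3 - 4*o^2) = (o - 4)*(o + 1)*(o^3 + o^2) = (o - 4)*(o + 1)^2*(o^2) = o*(o - 4)*(o + 1)^2*(o)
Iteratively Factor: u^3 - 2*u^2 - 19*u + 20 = (u + 4)*(u^2 - 6*u + 5) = (u - 5)*(u + 4)*(u - 1)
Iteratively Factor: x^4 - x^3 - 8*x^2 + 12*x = (x - 2)*(x^3 + x^2 - 6*x) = x*(x - 2)*(x^2 + x - 6) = x*(x - 2)*(x + 3)*(x - 2)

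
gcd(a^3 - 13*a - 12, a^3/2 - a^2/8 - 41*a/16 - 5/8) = 1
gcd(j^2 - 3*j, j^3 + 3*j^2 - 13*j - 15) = j - 3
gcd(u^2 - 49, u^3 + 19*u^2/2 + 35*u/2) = u + 7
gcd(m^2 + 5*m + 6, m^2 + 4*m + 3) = m + 3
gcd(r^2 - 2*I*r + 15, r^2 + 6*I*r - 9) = r + 3*I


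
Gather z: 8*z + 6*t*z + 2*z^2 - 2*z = 2*z^2 + z*(6*t + 6)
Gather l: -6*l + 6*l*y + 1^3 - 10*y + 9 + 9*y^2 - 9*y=l*(6*y - 6) + 9*y^2 - 19*y + 10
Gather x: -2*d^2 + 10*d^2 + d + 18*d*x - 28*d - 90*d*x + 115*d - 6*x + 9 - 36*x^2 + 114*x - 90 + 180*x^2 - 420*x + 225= 8*d^2 + 88*d + 144*x^2 + x*(-72*d - 312) + 144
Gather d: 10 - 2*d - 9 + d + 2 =3 - d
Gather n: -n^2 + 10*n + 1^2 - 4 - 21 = -n^2 + 10*n - 24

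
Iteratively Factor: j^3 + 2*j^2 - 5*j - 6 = (j - 2)*(j^2 + 4*j + 3) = (j - 2)*(j + 3)*(j + 1)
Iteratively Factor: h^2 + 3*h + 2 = (h + 2)*(h + 1)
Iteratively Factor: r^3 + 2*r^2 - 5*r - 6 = (r - 2)*(r^2 + 4*r + 3) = (r - 2)*(r + 1)*(r + 3)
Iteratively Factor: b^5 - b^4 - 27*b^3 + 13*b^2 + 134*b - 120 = (b + 4)*(b^4 - 5*b^3 - 7*b^2 + 41*b - 30) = (b + 3)*(b + 4)*(b^3 - 8*b^2 + 17*b - 10) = (b - 5)*(b + 3)*(b + 4)*(b^2 - 3*b + 2) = (b - 5)*(b - 2)*(b + 3)*(b + 4)*(b - 1)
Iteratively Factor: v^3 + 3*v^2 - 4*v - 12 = (v - 2)*(v^2 + 5*v + 6) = (v - 2)*(v + 2)*(v + 3)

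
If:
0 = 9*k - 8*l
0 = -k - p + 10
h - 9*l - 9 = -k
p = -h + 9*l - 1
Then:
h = 401/4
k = 10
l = 45/4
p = 0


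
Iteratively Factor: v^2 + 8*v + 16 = (v + 4)*(v + 4)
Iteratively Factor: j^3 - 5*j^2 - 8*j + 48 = (j - 4)*(j^2 - j - 12) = (j - 4)^2*(j + 3)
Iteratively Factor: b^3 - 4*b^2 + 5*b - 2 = (b - 1)*(b^2 - 3*b + 2) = (b - 2)*(b - 1)*(b - 1)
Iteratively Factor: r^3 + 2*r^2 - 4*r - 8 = (r - 2)*(r^2 + 4*r + 4) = (r - 2)*(r + 2)*(r + 2)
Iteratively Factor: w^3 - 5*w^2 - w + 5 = (w - 1)*(w^2 - 4*w - 5) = (w - 1)*(w + 1)*(w - 5)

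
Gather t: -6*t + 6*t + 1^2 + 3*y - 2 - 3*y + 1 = 0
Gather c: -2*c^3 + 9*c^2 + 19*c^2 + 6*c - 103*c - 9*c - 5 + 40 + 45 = -2*c^3 + 28*c^2 - 106*c + 80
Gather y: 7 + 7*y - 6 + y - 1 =8*y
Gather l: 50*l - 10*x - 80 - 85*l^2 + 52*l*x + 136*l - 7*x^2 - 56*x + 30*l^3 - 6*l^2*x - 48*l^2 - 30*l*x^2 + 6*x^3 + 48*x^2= 30*l^3 + l^2*(-6*x - 133) + l*(-30*x^2 + 52*x + 186) + 6*x^3 + 41*x^2 - 66*x - 80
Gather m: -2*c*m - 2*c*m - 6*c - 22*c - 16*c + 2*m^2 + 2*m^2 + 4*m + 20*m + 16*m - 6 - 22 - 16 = -44*c + 4*m^2 + m*(40 - 4*c) - 44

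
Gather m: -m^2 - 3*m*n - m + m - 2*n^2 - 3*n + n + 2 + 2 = -m^2 - 3*m*n - 2*n^2 - 2*n + 4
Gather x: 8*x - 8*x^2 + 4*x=-8*x^2 + 12*x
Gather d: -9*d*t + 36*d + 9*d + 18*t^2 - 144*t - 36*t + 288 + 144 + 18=d*(45 - 9*t) + 18*t^2 - 180*t + 450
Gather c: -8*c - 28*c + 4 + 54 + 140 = 198 - 36*c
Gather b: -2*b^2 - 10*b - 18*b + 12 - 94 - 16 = -2*b^2 - 28*b - 98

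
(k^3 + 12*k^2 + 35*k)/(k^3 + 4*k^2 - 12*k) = (k^2 + 12*k + 35)/(k^2 + 4*k - 12)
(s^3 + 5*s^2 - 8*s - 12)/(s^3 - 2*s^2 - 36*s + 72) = (s + 1)/(s - 6)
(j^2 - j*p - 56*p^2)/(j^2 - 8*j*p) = (j + 7*p)/j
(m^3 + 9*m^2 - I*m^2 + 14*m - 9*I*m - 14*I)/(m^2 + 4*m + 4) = (m^2 + m*(7 - I) - 7*I)/(m + 2)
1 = 1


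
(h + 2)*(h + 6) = h^2 + 8*h + 12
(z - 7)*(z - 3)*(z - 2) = z^3 - 12*z^2 + 41*z - 42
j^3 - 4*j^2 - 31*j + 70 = (j - 7)*(j - 2)*(j + 5)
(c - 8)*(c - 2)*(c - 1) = c^3 - 11*c^2 + 26*c - 16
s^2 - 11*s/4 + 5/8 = (s - 5/2)*(s - 1/4)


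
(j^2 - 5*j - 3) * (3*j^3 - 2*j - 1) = 3*j^5 - 15*j^4 - 11*j^3 + 9*j^2 + 11*j + 3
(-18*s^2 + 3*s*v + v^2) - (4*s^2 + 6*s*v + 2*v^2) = -22*s^2 - 3*s*v - v^2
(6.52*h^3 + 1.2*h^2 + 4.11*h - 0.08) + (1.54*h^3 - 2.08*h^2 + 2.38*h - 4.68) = 8.06*h^3 - 0.88*h^2 + 6.49*h - 4.76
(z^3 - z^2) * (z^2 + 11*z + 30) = z^5 + 10*z^4 + 19*z^3 - 30*z^2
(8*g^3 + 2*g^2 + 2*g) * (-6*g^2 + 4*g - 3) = -48*g^5 + 20*g^4 - 28*g^3 + 2*g^2 - 6*g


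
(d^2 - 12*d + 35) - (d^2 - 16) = 51 - 12*d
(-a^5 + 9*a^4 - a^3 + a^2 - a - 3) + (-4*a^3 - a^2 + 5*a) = -a^5 + 9*a^4 - 5*a^3 + 4*a - 3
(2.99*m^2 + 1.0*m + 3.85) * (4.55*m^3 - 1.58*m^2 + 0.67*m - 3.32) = 13.6045*m^5 - 0.174200000000001*m^4 + 17.9408*m^3 - 15.3398*m^2 - 0.740499999999999*m - 12.782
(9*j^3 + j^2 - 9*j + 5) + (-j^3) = 8*j^3 + j^2 - 9*j + 5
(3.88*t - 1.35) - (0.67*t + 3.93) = 3.21*t - 5.28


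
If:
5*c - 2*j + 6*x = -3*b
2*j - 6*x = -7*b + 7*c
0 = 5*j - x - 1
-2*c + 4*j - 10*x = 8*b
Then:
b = -1/196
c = -5/196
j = 43/196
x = 19/196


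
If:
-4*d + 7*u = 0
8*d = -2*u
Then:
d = 0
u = 0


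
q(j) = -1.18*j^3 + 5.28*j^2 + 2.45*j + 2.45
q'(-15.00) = -952.45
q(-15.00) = 5136.20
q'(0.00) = 2.45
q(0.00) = 2.45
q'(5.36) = -42.65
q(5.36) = -14.43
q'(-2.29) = -40.30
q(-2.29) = 38.70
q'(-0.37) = -1.94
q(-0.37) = 2.33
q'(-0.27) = -0.66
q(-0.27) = 2.20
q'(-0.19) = 0.32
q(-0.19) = 2.18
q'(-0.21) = 0.08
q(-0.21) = 2.18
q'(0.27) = 5.04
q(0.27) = 3.47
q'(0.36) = 5.79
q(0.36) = 3.96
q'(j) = -3.54*j^2 + 10.56*j + 2.45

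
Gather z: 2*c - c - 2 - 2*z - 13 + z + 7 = c - z - 8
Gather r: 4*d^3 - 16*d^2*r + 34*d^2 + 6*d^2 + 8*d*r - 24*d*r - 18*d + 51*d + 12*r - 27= 4*d^3 + 40*d^2 + 33*d + r*(-16*d^2 - 16*d + 12) - 27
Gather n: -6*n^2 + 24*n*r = -6*n^2 + 24*n*r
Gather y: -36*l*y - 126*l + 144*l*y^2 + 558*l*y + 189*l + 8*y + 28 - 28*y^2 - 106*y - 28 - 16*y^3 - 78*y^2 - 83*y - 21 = 63*l - 16*y^3 + y^2*(144*l - 106) + y*(522*l - 181) - 21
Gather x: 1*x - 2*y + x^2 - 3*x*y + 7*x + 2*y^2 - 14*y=x^2 + x*(8 - 3*y) + 2*y^2 - 16*y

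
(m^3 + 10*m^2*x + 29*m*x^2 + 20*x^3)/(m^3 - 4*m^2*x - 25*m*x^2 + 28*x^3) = (m^2 + 6*m*x + 5*x^2)/(m^2 - 8*m*x + 7*x^2)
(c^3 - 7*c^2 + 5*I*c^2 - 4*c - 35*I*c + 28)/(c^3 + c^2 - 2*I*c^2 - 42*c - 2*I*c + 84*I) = (c^3 + c^2*(-7 + 5*I) - c*(4 + 35*I) + 28)/(c^3 + c^2*(1 - 2*I) - 2*c*(21 + I) + 84*I)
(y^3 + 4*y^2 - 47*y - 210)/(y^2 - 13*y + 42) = (y^2 + 11*y + 30)/(y - 6)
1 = 1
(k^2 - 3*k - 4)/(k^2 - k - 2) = (k - 4)/(k - 2)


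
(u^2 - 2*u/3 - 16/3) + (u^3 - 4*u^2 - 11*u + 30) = u^3 - 3*u^2 - 35*u/3 + 74/3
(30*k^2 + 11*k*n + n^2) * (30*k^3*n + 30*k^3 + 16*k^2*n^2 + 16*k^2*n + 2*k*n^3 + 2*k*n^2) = 900*k^5*n + 900*k^5 + 810*k^4*n^2 + 810*k^4*n + 266*k^3*n^3 + 266*k^3*n^2 + 38*k^2*n^4 + 38*k^2*n^3 + 2*k*n^5 + 2*k*n^4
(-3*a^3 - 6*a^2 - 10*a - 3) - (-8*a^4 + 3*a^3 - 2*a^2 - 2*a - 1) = 8*a^4 - 6*a^3 - 4*a^2 - 8*a - 2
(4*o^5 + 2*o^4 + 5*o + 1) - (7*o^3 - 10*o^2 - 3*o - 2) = 4*o^5 + 2*o^4 - 7*o^3 + 10*o^2 + 8*o + 3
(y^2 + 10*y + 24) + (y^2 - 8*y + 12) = 2*y^2 + 2*y + 36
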